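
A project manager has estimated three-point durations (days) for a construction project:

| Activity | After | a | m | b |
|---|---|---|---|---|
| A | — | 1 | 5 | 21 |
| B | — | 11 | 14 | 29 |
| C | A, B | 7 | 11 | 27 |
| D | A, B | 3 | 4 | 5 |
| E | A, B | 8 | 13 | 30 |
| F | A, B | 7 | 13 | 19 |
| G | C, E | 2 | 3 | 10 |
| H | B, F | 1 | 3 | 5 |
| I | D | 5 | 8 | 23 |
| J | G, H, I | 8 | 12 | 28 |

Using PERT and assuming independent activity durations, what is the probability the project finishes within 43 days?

te_A = (1 + 4·5 + 21)/6 = 42/6 = 7; σ²_A = ((21−1)/6)² = 11.111
te_B = (11 + 4·14 + 29)/6 = 96/6 = 16; σ²_B = ((29−11)/6)² = 9.000
te_C = (7 + 4·11 + 27)/6 = 78/6 = 13; σ²_C = ((27−7)/6)² = 11.111
te_D = (3 + 4·4 + 5)/6 = 24/6 = 4; σ²_D = ((5−3)/6)² = 0.111
te_E = (8 + 4·13 + 30)/6 = 90/6 = 15; σ²_E = ((30−8)/6)² = 13.444
te_F = (7 + 4·13 + 19)/6 = 78/6 = 13; σ²_F = ((19−7)/6)² = 4.000
te_G = (2 + 4·3 + 10)/6 = 24/6 = 4; σ²_G = ((10−2)/6)² = 1.778
te_H = (1 + 4·3 + 5)/6 = 18/6 = 3; σ²_H = ((5−1)/6)² = 0.444
te_I = (5 + 4·8 + 23)/6 = 60/6 = 10; σ²_I = ((23−5)/6)² = 9.000
te_J = (8 + 4·12 + 28)/6 = 84/6 = 14; σ²_J = ((28−8)/6)² = 11.111

Forward pass:
ES_A = 0; EF_A = 7
ES_B = 0; EF_B = 16
ES_C = max(EF_A=7, EF_B=16) = 16; EF_C = 16+13 = 29
ES_D = max(EF_A=7, EF_B=16) = 16; EF_D = 16+4 = 20
ES_E = max(EF_A=7, EF_B=16) = 16; EF_E = 16+15 = 31
ES_F = max(EF_A=7, EF_B=16) = 16; EF_F = 16+13 = 29
ES_G = max(EF_C=29, EF_E=31) = 31; EF_G = 31+4 = 35
ES_H = max(EF_B=16, EF_F=29) = 29; EF_H = 29+3 = 32
ES_I = 20; EF_I = 20+10 = 30
ES_J = max(EF_G=35, EF_H=32, EF_I=30) = 35; EF_J = 35+14 = 49
Expected project duration μ = 49 days. Critical path: B → E → G → J.

Variance along critical path = 9.000 + 13.444 + 1.778 + 11.111 = 35.333; σ = √35.333 = 5.944 days.
Z = (43 − 49) / 5.944 = -1.009
P(T ≤ 43) = Φ(-1.009) ≈ 0.156

0.156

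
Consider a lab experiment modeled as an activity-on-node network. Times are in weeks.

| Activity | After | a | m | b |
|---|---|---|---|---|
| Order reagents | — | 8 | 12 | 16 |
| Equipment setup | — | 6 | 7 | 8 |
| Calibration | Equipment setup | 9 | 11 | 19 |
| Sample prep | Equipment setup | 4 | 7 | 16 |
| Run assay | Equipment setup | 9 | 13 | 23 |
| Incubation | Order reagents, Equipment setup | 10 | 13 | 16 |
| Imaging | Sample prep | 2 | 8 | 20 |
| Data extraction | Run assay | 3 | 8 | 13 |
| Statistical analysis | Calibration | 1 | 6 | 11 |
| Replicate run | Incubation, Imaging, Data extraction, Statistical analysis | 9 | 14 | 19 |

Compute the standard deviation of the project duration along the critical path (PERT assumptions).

te_Order reagents = (8 + 4·12 + 16)/6 = 72/6 = 12; σ²_Order reagents = ((16−8)/6)² = 1.778
te_Equipment setup = (6 + 4·7 + 8)/6 = 42/6 = 7; σ²_Equipment setup = ((8−6)/6)² = 0.111
te_Calibration = (9 + 4·11 + 19)/6 = 72/6 = 12; σ²_Calibration = ((19−9)/6)² = 2.778
te_Sample prep = (4 + 4·7 + 16)/6 = 48/6 = 8; σ²_Sample prep = ((16−4)/6)² = 4.000
te_Run assay = (9 + 4·13 + 23)/6 = 84/6 = 14; σ²_Run assay = ((23−9)/6)² = 5.444
te_Incubation = (10 + 4·13 + 16)/6 = 78/6 = 13; σ²_Incubation = ((16−10)/6)² = 1.000
te_Imaging = (2 + 4·8 + 20)/6 = 54/6 = 9; σ²_Imaging = ((20−2)/6)² = 9.000
te_Data extraction = (3 + 4·8 + 13)/6 = 48/6 = 8; σ²_Data extraction = ((13−3)/6)² = 2.778
te_Statistical analysis = (1 + 4·6 + 11)/6 = 36/6 = 6; σ²_Statistical analysis = ((11−1)/6)² = 2.778
te_Replicate run = (9 + 4·14 + 19)/6 = 84/6 = 14; σ²_Replicate run = ((19−9)/6)² = 2.778

Forward pass:
ES_Order reagents = 0; EF_Order reagents = 12
ES_Equipment setup = 0; EF_Equipment setup = 7
ES_Calibration = 7; EF_Calibration = 7+12 = 19
ES_Sample prep = 7; EF_Sample prep = 7+8 = 15
ES_Run assay = 7; EF_Run assay = 7+14 = 21
ES_Incubation = max(EF_Order reagents=12, EF_Equipment setup=7) = 12; EF_Incubation = 12+13 = 25
ES_Imaging = 15; EF_Imaging = 15+9 = 24
ES_Data extraction = 21; EF_Data extraction = 21+8 = 29
ES_Statistical analysis = 19; EF_Statistical analysis = 19+6 = 25
ES_Replicate run = max(EF_Incubation=25, EF_Imaging=24, EF_Data extraction=29, EF_Statistical analysis=25) = 29; EF_Replicate run = 29+14 = 43
Expected project duration μ = 43 weeks. Critical path: Equipment setup → Run assay → Data extraction → Replicate run.

Variance along critical path = 0.111 + 5.444 + 2.778 + 2.778 = 11.111
σ = √11.111 = 3.333 weeks

3.33 weeks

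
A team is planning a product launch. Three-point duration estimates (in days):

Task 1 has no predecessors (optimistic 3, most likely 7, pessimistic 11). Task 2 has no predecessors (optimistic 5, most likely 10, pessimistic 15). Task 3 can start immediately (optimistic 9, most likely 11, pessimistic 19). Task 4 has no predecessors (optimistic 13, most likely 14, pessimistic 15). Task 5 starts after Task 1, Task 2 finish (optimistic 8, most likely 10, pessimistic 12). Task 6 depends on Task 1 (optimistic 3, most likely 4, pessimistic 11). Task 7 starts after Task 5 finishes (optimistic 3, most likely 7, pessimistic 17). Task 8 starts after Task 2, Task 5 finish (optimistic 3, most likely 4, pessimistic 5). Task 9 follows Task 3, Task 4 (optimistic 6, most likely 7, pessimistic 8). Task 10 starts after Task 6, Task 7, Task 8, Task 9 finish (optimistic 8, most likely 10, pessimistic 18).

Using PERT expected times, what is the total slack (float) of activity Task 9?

7 days

te_Task 1 = (3 + 4·7 + 11)/6 = 42/6 = 7
te_Task 2 = (5 + 4·10 + 15)/6 = 60/6 = 10
te_Task 3 = (9 + 4·11 + 19)/6 = 72/6 = 12
te_Task 4 = (13 + 4·14 + 15)/6 = 84/6 = 14
te_Task 5 = (8 + 4·10 + 12)/6 = 60/6 = 10
te_Task 6 = (3 + 4·4 + 11)/6 = 30/6 = 5
te_Task 7 = (3 + 4·7 + 17)/6 = 48/6 = 8
te_Task 8 = (3 + 4·4 + 5)/6 = 24/6 = 4
te_Task 9 = (6 + 4·7 + 8)/6 = 42/6 = 7
te_Task 10 = (8 + 4·10 + 18)/6 = 66/6 = 11

Forward pass:
ES_Task 1 = 0; EF_Task 1 = 7
ES_Task 2 = 0; EF_Task 2 = 10
ES_Task 3 = 0; EF_Task 3 = 12
ES_Task 4 = 0; EF_Task 4 = 14
ES_Task 5 = max(EF_Task 1=7, EF_Task 2=10) = 10; EF_Task 5 = 10+10 = 20
ES_Task 6 = 7; EF_Task 6 = 7+5 = 12
ES_Task 7 = 20; EF_Task 7 = 20+8 = 28
ES_Task 8 = max(EF_Task 2=10, EF_Task 5=20) = 20; EF_Task 8 = 20+4 = 24
ES_Task 9 = max(EF_Task 3=12, EF_Task 4=14) = 14; EF_Task 9 = 14+7 = 21
ES_Task 10 = max(EF_Task 6=12, EF_Task 7=28, EF_Task 8=24, EF_Task 9=21) = 28; EF_Task 10 = 28+11 = 39
Expected project duration μ = 39 days. Critical path: Task 2 → Task 5 → Task 7 → Task 10.

Backward pass:
LF_Task 10 = 39; LS_Task 10 = 39−11 = 28
LF_Task 9 = LS_Task 10 = 28; LS_Task 9 = 28−7 = 21
LF_Task 8 = LS_Task 10 = 28; LS_Task 8 = 28−4 = 24
LF_Task 7 = LS_Task 10 = 28; LS_Task 7 = 28−8 = 20
LF_Task 6 = LS_Task 10 = 28; LS_Task 6 = 28−5 = 23
LF_Task 5 = min(LS_Task 7=20, LS_Task 8=24) = 20; LS_Task 5 = 20−10 = 10
LF_Task 4 = LS_Task 9 = 21; LS_Task 4 = 21−14 = 7
LF_Task 3 = LS_Task 9 = 21; LS_Task 3 = 21−12 = 9
LF_Task 2 = min(LS_Task 5=10, LS_Task 8=24) = 10; LS_Task 2 = 10−10 = 0
LF_Task 1 = min(LS_Task 5=10, LS_Task 6=23) = 10; LS_Task 1 = 10−7 = 3
Slack_Task 9 = LS_Task 9 − ES_Task 9 = 21 − 14 = 7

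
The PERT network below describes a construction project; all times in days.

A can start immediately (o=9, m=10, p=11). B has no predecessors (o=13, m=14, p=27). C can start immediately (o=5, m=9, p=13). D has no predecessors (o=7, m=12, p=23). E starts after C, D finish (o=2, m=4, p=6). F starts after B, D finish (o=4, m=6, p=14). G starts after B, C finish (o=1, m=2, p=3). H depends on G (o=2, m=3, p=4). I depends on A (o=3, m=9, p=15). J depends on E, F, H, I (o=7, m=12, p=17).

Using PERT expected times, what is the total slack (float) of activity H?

te_A = (9 + 4·10 + 11)/6 = 60/6 = 10
te_B = (13 + 4·14 + 27)/6 = 96/6 = 16
te_C = (5 + 4·9 + 13)/6 = 54/6 = 9
te_D = (7 + 4·12 + 23)/6 = 78/6 = 13
te_E = (2 + 4·4 + 6)/6 = 24/6 = 4
te_F = (4 + 4·6 + 14)/6 = 42/6 = 7
te_G = (1 + 4·2 + 3)/6 = 12/6 = 2
te_H = (2 + 4·3 + 4)/6 = 18/6 = 3
te_I = (3 + 4·9 + 15)/6 = 54/6 = 9
te_J = (7 + 4·12 + 17)/6 = 72/6 = 12

Forward pass:
ES_A = 0; EF_A = 10
ES_B = 0; EF_B = 16
ES_C = 0; EF_C = 9
ES_D = 0; EF_D = 13
ES_E = max(EF_C=9, EF_D=13) = 13; EF_E = 13+4 = 17
ES_F = max(EF_B=16, EF_D=13) = 16; EF_F = 16+7 = 23
ES_G = max(EF_B=16, EF_C=9) = 16; EF_G = 16+2 = 18
ES_H = 18; EF_H = 18+3 = 21
ES_I = 10; EF_I = 10+9 = 19
ES_J = max(EF_E=17, EF_F=23, EF_H=21, EF_I=19) = 23; EF_J = 23+12 = 35
Expected project duration μ = 35 days. Critical path: B → F → J.

Backward pass:
LF_J = 35; LS_J = 35−12 = 23
LF_I = LS_J = 23; LS_I = 23−9 = 14
LF_H = LS_J = 23; LS_H = 23−3 = 20
LF_G = LS_H = 20; LS_G = 20−2 = 18
LF_F = LS_J = 23; LS_F = 23−7 = 16
LF_E = LS_J = 23; LS_E = 23−4 = 19
LF_D = min(LS_E=19, LS_F=16) = 16; LS_D = 16−13 = 3
LF_C = min(LS_E=19, LS_G=18) = 18; LS_C = 18−9 = 9
LF_B = min(LS_F=16, LS_G=18) = 16; LS_B = 16−16 = 0
LF_A = LS_I = 14; LS_A = 14−10 = 4
Slack_H = LS_H − ES_H = 20 − 18 = 2

2 days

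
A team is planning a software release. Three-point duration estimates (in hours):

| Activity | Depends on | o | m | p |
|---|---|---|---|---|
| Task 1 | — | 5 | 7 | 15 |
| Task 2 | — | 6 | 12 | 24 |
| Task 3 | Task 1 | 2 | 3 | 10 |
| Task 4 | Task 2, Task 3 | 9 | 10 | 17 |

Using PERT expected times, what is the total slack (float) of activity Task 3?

te_Task 1 = (5 + 4·7 + 15)/6 = 48/6 = 8
te_Task 2 = (6 + 4·12 + 24)/6 = 78/6 = 13
te_Task 3 = (2 + 4·3 + 10)/6 = 24/6 = 4
te_Task 4 = (9 + 4·10 + 17)/6 = 66/6 = 11

Forward pass:
ES_Task 1 = 0; EF_Task 1 = 8
ES_Task 2 = 0; EF_Task 2 = 13
ES_Task 3 = 8; EF_Task 3 = 8+4 = 12
ES_Task 4 = max(EF_Task 2=13, EF_Task 3=12) = 13; EF_Task 4 = 13+11 = 24
Expected project duration μ = 24 hours. Critical path: Task 2 → Task 4.

Backward pass:
LF_Task 4 = 24; LS_Task 4 = 24−11 = 13
LF_Task 3 = LS_Task 4 = 13; LS_Task 3 = 13−4 = 9
LF_Task 2 = LS_Task 4 = 13; LS_Task 2 = 13−13 = 0
LF_Task 1 = LS_Task 3 = 9; LS_Task 1 = 9−8 = 1
Slack_Task 3 = LS_Task 3 − ES_Task 3 = 9 − 8 = 1

1 hours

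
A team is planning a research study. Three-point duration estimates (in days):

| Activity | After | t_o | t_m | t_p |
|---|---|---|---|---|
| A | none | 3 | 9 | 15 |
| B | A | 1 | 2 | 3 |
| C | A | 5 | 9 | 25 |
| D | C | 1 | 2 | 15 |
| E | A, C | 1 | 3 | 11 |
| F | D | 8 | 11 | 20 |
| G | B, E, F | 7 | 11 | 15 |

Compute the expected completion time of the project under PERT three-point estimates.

47 days

te_A = (3 + 4·9 + 15)/6 = 54/6 = 9
te_B = (1 + 4·2 + 3)/6 = 12/6 = 2
te_C = (5 + 4·9 + 25)/6 = 66/6 = 11
te_D = (1 + 4·2 + 15)/6 = 24/6 = 4
te_E = (1 + 4·3 + 11)/6 = 24/6 = 4
te_F = (8 + 4·11 + 20)/6 = 72/6 = 12
te_G = (7 + 4·11 + 15)/6 = 66/6 = 11

Forward pass:
ES_A = 0; EF_A = 9
ES_B = 9; EF_B = 9+2 = 11
ES_C = 9; EF_C = 9+11 = 20
ES_D = 20; EF_D = 20+4 = 24
ES_E = max(EF_A=9, EF_C=20) = 20; EF_E = 20+4 = 24
ES_F = 24; EF_F = 24+12 = 36
ES_G = max(EF_B=11, EF_E=24, EF_F=36) = 36; EF_G = 36+11 = 47
Expected project duration μ = 47 days. Critical path: A → C → D → F → G.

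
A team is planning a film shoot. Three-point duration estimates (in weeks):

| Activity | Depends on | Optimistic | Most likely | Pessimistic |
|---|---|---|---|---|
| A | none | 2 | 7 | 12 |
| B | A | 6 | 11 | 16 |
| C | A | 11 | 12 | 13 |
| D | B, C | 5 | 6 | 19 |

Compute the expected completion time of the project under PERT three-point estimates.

te_A = (2 + 4·7 + 12)/6 = 42/6 = 7
te_B = (6 + 4·11 + 16)/6 = 66/6 = 11
te_C = (11 + 4·12 + 13)/6 = 72/6 = 12
te_D = (5 + 4·6 + 19)/6 = 48/6 = 8

Forward pass:
ES_A = 0; EF_A = 7
ES_B = 7; EF_B = 7+11 = 18
ES_C = 7; EF_C = 7+12 = 19
ES_D = max(EF_B=18, EF_C=19) = 19; EF_D = 19+8 = 27
Expected project duration μ = 27 weeks. Critical path: A → C → D.

27 weeks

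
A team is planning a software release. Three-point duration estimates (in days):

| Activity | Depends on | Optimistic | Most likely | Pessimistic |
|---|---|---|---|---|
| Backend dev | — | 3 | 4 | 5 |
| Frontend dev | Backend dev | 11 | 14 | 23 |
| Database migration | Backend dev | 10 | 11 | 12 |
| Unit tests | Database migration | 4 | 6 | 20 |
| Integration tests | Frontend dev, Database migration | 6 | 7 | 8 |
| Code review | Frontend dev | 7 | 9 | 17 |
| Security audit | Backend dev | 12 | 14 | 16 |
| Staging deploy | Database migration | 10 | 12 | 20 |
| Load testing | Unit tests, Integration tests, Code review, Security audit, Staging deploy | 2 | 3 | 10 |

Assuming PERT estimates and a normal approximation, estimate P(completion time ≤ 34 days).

te_Backend dev = (3 + 4·4 + 5)/6 = 24/6 = 4; σ²_Backend dev = ((5−3)/6)² = 0.111
te_Frontend dev = (11 + 4·14 + 23)/6 = 90/6 = 15; σ²_Frontend dev = ((23−11)/6)² = 4.000
te_Database migration = (10 + 4·11 + 12)/6 = 66/6 = 11; σ²_Database migration = ((12−10)/6)² = 0.111
te_Unit tests = (4 + 4·6 + 20)/6 = 48/6 = 8; σ²_Unit tests = ((20−4)/6)² = 7.111
te_Integration tests = (6 + 4·7 + 8)/6 = 42/6 = 7; σ²_Integration tests = ((8−6)/6)² = 0.111
te_Code review = (7 + 4·9 + 17)/6 = 60/6 = 10; σ²_Code review = ((17−7)/6)² = 2.778
te_Security audit = (12 + 4·14 + 16)/6 = 84/6 = 14; σ²_Security audit = ((16−12)/6)² = 0.444
te_Staging deploy = (10 + 4·12 + 20)/6 = 78/6 = 13; σ²_Staging deploy = ((20−10)/6)² = 2.778
te_Load testing = (2 + 4·3 + 10)/6 = 24/6 = 4; σ²_Load testing = ((10−2)/6)² = 1.778

Forward pass:
ES_Backend dev = 0; EF_Backend dev = 4
ES_Frontend dev = 4; EF_Frontend dev = 4+15 = 19
ES_Database migration = 4; EF_Database migration = 4+11 = 15
ES_Unit tests = 15; EF_Unit tests = 15+8 = 23
ES_Integration tests = max(EF_Frontend dev=19, EF_Database migration=15) = 19; EF_Integration tests = 19+7 = 26
ES_Code review = 19; EF_Code review = 19+10 = 29
ES_Security audit = 4; EF_Security audit = 4+14 = 18
ES_Staging deploy = 15; EF_Staging deploy = 15+13 = 28
ES_Load testing = max(EF_Unit tests=23, EF_Integration tests=26, EF_Code review=29, EF_Security audit=18, EF_Staging deploy=28) = 29; EF_Load testing = 29+4 = 33
Expected project duration μ = 33 days. Critical path: Backend dev → Frontend dev → Code review → Load testing.

Variance along critical path = 0.111 + 4.000 + 2.778 + 1.778 = 8.667; σ = √8.667 = 2.944 days.
Z = (34 − 33) / 2.944 = 0.340
P(T ≤ 34) = Φ(0.340) ≈ 0.633

0.633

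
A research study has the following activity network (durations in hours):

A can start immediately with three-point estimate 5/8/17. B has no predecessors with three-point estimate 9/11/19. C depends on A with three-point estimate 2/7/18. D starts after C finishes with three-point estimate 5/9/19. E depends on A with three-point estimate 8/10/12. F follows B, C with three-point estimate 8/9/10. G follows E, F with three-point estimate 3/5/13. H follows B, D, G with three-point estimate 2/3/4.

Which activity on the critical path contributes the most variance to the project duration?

C

te_A = (5 + 4·8 + 17)/6 = 54/6 = 9; σ²_A = ((17−5)/6)² = 4.000
te_B = (9 + 4·11 + 19)/6 = 72/6 = 12; σ²_B = ((19−9)/6)² = 2.778
te_C = (2 + 4·7 + 18)/6 = 48/6 = 8; σ²_C = ((18−2)/6)² = 7.111
te_D = (5 + 4·9 + 19)/6 = 60/6 = 10; σ²_D = ((19−5)/6)² = 5.444
te_E = (8 + 4·10 + 12)/6 = 60/6 = 10; σ²_E = ((12−8)/6)² = 0.444
te_F = (8 + 4·9 + 10)/6 = 54/6 = 9; σ²_F = ((10−8)/6)² = 0.111
te_G = (3 + 4·5 + 13)/6 = 36/6 = 6; σ²_G = ((13−3)/6)² = 2.778
te_H = (2 + 4·3 + 4)/6 = 18/6 = 3; σ²_H = ((4−2)/6)² = 0.111

Forward pass:
ES_A = 0; EF_A = 9
ES_B = 0; EF_B = 12
ES_C = 9; EF_C = 9+8 = 17
ES_D = 17; EF_D = 17+10 = 27
ES_E = 9; EF_E = 9+10 = 19
ES_F = max(EF_B=12, EF_C=17) = 17; EF_F = 17+9 = 26
ES_G = max(EF_E=19, EF_F=26) = 26; EF_G = 26+6 = 32
ES_H = max(EF_B=12, EF_D=27, EF_G=32) = 32; EF_H = 32+3 = 35
Expected project duration μ = 35 hours. Critical path: A → C → F → G → H.

Variances on critical path: σ²_A=4.000, σ²_C=7.111, σ²_F=0.111, σ²_G=2.778, σ²_H=0.111.
Largest is σ²_C = 7.111.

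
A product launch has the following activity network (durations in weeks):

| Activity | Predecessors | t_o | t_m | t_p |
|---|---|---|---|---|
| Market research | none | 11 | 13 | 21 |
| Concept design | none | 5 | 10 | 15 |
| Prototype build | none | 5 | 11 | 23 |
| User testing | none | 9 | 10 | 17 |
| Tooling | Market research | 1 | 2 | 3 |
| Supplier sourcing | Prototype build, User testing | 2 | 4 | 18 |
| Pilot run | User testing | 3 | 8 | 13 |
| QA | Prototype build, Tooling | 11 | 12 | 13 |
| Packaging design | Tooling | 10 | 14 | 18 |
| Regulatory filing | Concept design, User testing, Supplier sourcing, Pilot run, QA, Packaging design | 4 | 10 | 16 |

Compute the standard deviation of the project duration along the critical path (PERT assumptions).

te_Market research = (11 + 4·13 + 21)/6 = 84/6 = 14; σ²_Market research = ((21−11)/6)² = 2.778
te_Concept design = (5 + 4·10 + 15)/6 = 60/6 = 10; σ²_Concept design = ((15−5)/6)² = 2.778
te_Prototype build = (5 + 4·11 + 23)/6 = 72/6 = 12; σ²_Prototype build = ((23−5)/6)² = 9.000
te_User testing = (9 + 4·10 + 17)/6 = 66/6 = 11; σ²_User testing = ((17−9)/6)² = 1.778
te_Tooling = (1 + 4·2 + 3)/6 = 12/6 = 2; σ²_Tooling = ((3−1)/6)² = 0.111
te_Supplier sourcing = (2 + 4·4 + 18)/6 = 36/6 = 6; σ²_Supplier sourcing = ((18−2)/6)² = 7.111
te_Pilot run = (3 + 4·8 + 13)/6 = 48/6 = 8; σ²_Pilot run = ((13−3)/6)² = 2.778
te_QA = (11 + 4·12 + 13)/6 = 72/6 = 12; σ²_QA = ((13−11)/6)² = 0.111
te_Packaging design = (10 + 4·14 + 18)/6 = 84/6 = 14; σ²_Packaging design = ((18−10)/6)² = 1.778
te_Regulatory filing = (4 + 4·10 + 16)/6 = 60/6 = 10; σ²_Regulatory filing = ((16−4)/6)² = 4.000

Forward pass:
ES_Market research = 0; EF_Market research = 14
ES_Concept design = 0; EF_Concept design = 10
ES_Prototype build = 0; EF_Prototype build = 12
ES_User testing = 0; EF_User testing = 11
ES_Tooling = 14; EF_Tooling = 14+2 = 16
ES_Supplier sourcing = max(EF_Prototype build=12, EF_User testing=11) = 12; EF_Supplier sourcing = 12+6 = 18
ES_Pilot run = 11; EF_Pilot run = 11+8 = 19
ES_QA = max(EF_Prototype build=12, EF_Tooling=16) = 16; EF_QA = 16+12 = 28
ES_Packaging design = 16; EF_Packaging design = 16+14 = 30
ES_Regulatory filing = max(EF_Concept design=10, EF_User testing=11, EF_Supplier sourcing=18, EF_Pilot run=19, EF_QA=28, EF_Packaging design=30) = 30; EF_Regulatory filing = 30+10 = 40
Expected project duration μ = 40 weeks. Critical path: Market research → Tooling → Packaging design → Regulatory filing.

Variance along critical path = 2.778 + 0.111 + 1.778 + 4.000 = 8.667
σ = √8.667 = 2.944 weeks

2.94 weeks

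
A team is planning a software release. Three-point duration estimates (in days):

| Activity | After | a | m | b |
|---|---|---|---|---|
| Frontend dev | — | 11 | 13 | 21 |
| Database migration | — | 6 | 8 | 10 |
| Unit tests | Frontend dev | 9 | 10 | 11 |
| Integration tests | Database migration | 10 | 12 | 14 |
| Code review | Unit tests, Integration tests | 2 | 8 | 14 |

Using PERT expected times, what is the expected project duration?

te_Frontend dev = (11 + 4·13 + 21)/6 = 84/6 = 14
te_Database migration = (6 + 4·8 + 10)/6 = 48/6 = 8
te_Unit tests = (9 + 4·10 + 11)/6 = 60/6 = 10
te_Integration tests = (10 + 4·12 + 14)/6 = 72/6 = 12
te_Code review = (2 + 4·8 + 14)/6 = 48/6 = 8

Forward pass:
ES_Frontend dev = 0; EF_Frontend dev = 14
ES_Database migration = 0; EF_Database migration = 8
ES_Unit tests = 14; EF_Unit tests = 14+10 = 24
ES_Integration tests = 8; EF_Integration tests = 8+12 = 20
ES_Code review = max(EF_Unit tests=24, EF_Integration tests=20) = 24; EF_Code review = 24+8 = 32
Expected project duration μ = 32 days. Critical path: Frontend dev → Unit tests → Code review.

32 days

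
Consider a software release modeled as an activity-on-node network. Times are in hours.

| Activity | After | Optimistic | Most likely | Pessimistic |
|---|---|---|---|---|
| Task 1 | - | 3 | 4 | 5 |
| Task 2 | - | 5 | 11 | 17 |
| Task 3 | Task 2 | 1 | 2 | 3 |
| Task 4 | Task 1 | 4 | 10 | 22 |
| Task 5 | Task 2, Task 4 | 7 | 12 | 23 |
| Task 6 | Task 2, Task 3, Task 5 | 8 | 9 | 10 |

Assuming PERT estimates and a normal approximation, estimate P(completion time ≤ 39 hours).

0.690

te_Task 1 = (3 + 4·4 + 5)/6 = 24/6 = 4; σ²_Task 1 = ((5−3)/6)² = 0.111
te_Task 2 = (5 + 4·11 + 17)/6 = 66/6 = 11; σ²_Task 2 = ((17−5)/6)² = 4.000
te_Task 3 = (1 + 4·2 + 3)/6 = 12/6 = 2; σ²_Task 3 = ((3−1)/6)² = 0.111
te_Task 4 = (4 + 4·10 + 22)/6 = 66/6 = 11; σ²_Task 4 = ((22−4)/6)² = 9.000
te_Task 5 = (7 + 4·12 + 23)/6 = 78/6 = 13; σ²_Task 5 = ((23−7)/6)² = 7.111
te_Task 6 = (8 + 4·9 + 10)/6 = 54/6 = 9; σ²_Task 6 = ((10−8)/6)² = 0.111

Forward pass:
ES_Task 1 = 0; EF_Task 1 = 4
ES_Task 2 = 0; EF_Task 2 = 11
ES_Task 3 = 11; EF_Task 3 = 11+2 = 13
ES_Task 4 = 4; EF_Task 4 = 4+11 = 15
ES_Task 5 = max(EF_Task 2=11, EF_Task 4=15) = 15; EF_Task 5 = 15+13 = 28
ES_Task 6 = max(EF_Task 2=11, EF_Task 3=13, EF_Task 5=28) = 28; EF_Task 6 = 28+9 = 37
Expected project duration μ = 37 hours. Critical path: Task 1 → Task 4 → Task 5 → Task 6.

Variance along critical path = 0.111 + 9.000 + 7.111 + 0.111 = 16.333; σ = √16.333 = 4.041 hours.
Z = (39 − 37) / 4.041 = 0.495
P(T ≤ 39) = Φ(0.495) ≈ 0.690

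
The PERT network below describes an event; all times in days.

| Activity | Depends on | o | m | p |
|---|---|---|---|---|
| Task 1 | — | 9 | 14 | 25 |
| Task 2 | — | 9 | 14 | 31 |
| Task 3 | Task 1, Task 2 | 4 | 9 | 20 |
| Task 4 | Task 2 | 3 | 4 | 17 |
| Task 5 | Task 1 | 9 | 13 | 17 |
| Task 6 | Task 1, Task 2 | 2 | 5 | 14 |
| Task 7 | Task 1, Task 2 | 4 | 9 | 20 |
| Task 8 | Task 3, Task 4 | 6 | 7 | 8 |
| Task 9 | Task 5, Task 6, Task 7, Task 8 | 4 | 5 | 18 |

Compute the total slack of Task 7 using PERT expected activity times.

7 days

te_Task 1 = (9 + 4·14 + 25)/6 = 90/6 = 15
te_Task 2 = (9 + 4·14 + 31)/6 = 96/6 = 16
te_Task 3 = (4 + 4·9 + 20)/6 = 60/6 = 10
te_Task 4 = (3 + 4·4 + 17)/6 = 36/6 = 6
te_Task 5 = (9 + 4·13 + 17)/6 = 78/6 = 13
te_Task 6 = (2 + 4·5 + 14)/6 = 36/6 = 6
te_Task 7 = (4 + 4·9 + 20)/6 = 60/6 = 10
te_Task 8 = (6 + 4·7 + 8)/6 = 42/6 = 7
te_Task 9 = (4 + 4·5 + 18)/6 = 42/6 = 7

Forward pass:
ES_Task 1 = 0; EF_Task 1 = 15
ES_Task 2 = 0; EF_Task 2 = 16
ES_Task 3 = max(EF_Task 1=15, EF_Task 2=16) = 16; EF_Task 3 = 16+10 = 26
ES_Task 4 = 16; EF_Task 4 = 16+6 = 22
ES_Task 5 = 15; EF_Task 5 = 15+13 = 28
ES_Task 6 = max(EF_Task 1=15, EF_Task 2=16) = 16; EF_Task 6 = 16+6 = 22
ES_Task 7 = max(EF_Task 1=15, EF_Task 2=16) = 16; EF_Task 7 = 16+10 = 26
ES_Task 8 = max(EF_Task 3=26, EF_Task 4=22) = 26; EF_Task 8 = 26+7 = 33
ES_Task 9 = max(EF_Task 5=28, EF_Task 6=22, EF_Task 7=26, EF_Task 8=33) = 33; EF_Task 9 = 33+7 = 40
Expected project duration μ = 40 days. Critical path: Task 2 → Task 3 → Task 8 → Task 9.

Backward pass:
LF_Task 9 = 40; LS_Task 9 = 40−7 = 33
LF_Task 8 = LS_Task 9 = 33; LS_Task 8 = 33−7 = 26
LF_Task 7 = LS_Task 9 = 33; LS_Task 7 = 33−10 = 23
LF_Task 6 = LS_Task 9 = 33; LS_Task 6 = 33−6 = 27
LF_Task 5 = LS_Task 9 = 33; LS_Task 5 = 33−13 = 20
LF_Task 4 = LS_Task 8 = 26; LS_Task 4 = 26−6 = 20
LF_Task 3 = LS_Task 8 = 26; LS_Task 3 = 26−10 = 16
LF_Task 2 = min(LS_Task 3=16, LS_Task 4=20, LS_Task 6=27, LS_Task 7=23) = 16; LS_Task 2 = 16−16 = 0
LF_Task 1 = min(LS_Task 3=16, LS_Task 5=20, LS_Task 6=27, LS_Task 7=23) = 16; LS_Task 1 = 16−15 = 1
Slack_Task 7 = LS_Task 7 − ES_Task 7 = 23 − 16 = 7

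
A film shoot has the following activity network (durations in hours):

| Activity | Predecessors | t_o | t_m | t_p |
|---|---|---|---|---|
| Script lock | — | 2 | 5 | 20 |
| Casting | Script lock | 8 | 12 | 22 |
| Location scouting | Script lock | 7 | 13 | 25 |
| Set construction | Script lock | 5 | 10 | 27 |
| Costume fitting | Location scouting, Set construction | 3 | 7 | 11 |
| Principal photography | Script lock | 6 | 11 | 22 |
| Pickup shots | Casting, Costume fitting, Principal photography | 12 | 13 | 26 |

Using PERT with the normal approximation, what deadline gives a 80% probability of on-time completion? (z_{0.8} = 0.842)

te_Script lock = (2 + 4·5 + 20)/6 = 42/6 = 7; σ²_Script lock = ((20−2)/6)² = 9.000
te_Casting = (8 + 4·12 + 22)/6 = 78/6 = 13; σ²_Casting = ((22−8)/6)² = 5.444
te_Location scouting = (7 + 4·13 + 25)/6 = 84/6 = 14; σ²_Location scouting = ((25−7)/6)² = 9.000
te_Set construction = (5 + 4·10 + 27)/6 = 72/6 = 12; σ²_Set construction = ((27−5)/6)² = 13.444
te_Costume fitting = (3 + 4·7 + 11)/6 = 42/6 = 7; σ²_Costume fitting = ((11−3)/6)² = 1.778
te_Principal photography = (6 + 4·11 + 22)/6 = 72/6 = 12; σ²_Principal photography = ((22−6)/6)² = 7.111
te_Pickup shots = (12 + 4·13 + 26)/6 = 90/6 = 15; σ²_Pickup shots = ((26−12)/6)² = 5.444

Forward pass:
ES_Script lock = 0; EF_Script lock = 7
ES_Casting = 7; EF_Casting = 7+13 = 20
ES_Location scouting = 7; EF_Location scouting = 7+14 = 21
ES_Set construction = 7; EF_Set construction = 7+12 = 19
ES_Costume fitting = max(EF_Location scouting=21, EF_Set construction=19) = 21; EF_Costume fitting = 21+7 = 28
ES_Principal photography = 7; EF_Principal photography = 7+12 = 19
ES_Pickup shots = max(EF_Casting=20, EF_Costume fitting=28, EF_Principal photography=19) = 28; EF_Pickup shots = 28+15 = 43
Expected project duration μ = 43 hours. Critical path: Script lock → Location scouting → Costume fitting → Pickup shots.

Variance along critical path = 9.000 + 9.000 + 1.778 + 5.444 = 25.222; σ = 5.022 hours.
D = μ + z·σ = 43 + 0.842·5.022 = 47.2 hours

47.2 hours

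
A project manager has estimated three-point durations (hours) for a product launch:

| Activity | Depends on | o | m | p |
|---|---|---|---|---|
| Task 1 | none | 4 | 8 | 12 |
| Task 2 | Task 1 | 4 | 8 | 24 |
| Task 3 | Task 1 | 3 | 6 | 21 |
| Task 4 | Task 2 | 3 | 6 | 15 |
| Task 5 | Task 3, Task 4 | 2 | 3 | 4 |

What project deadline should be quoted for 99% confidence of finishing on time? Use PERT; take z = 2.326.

te_Task 1 = (4 + 4·8 + 12)/6 = 48/6 = 8; σ²_Task 1 = ((12−4)/6)² = 1.778
te_Task 2 = (4 + 4·8 + 24)/6 = 60/6 = 10; σ²_Task 2 = ((24−4)/6)² = 11.111
te_Task 3 = (3 + 4·6 + 21)/6 = 48/6 = 8; σ²_Task 3 = ((21−3)/6)² = 9.000
te_Task 4 = (3 + 4·6 + 15)/6 = 42/6 = 7; σ²_Task 4 = ((15−3)/6)² = 4.000
te_Task 5 = (2 + 4·3 + 4)/6 = 18/6 = 3; σ²_Task 5 = ((4−2)/6)² = 0.111

Forward pass:
ES_Task 1 = 0; EF_Task 1 = 8
ES_Task 2 = 8; EF_Task 2 = 8+10 = 18
ES_Task 3 = 8; EF_Task 3 = 8+8 = 16
ES_Task 4 = 18; EF_Task 4 = 18+7 = 25
ES_Task 5 = max(EF_Task 3=16, EF_Task 4=25) = 25; EF_Task 5 = 25+3 = 28
Expected project duration μ = 28 hours. Critical path: Task 1 → Task 2 → Task 4 → Task 5.

Variance along critical path = 1.778 + 11.111 + 4.000 + 0.111 = 17.000; σ = 4.123 hours.
D = μ + z·σ = 28 + 2.326·4.123 = 37.6 hours

37.6 hours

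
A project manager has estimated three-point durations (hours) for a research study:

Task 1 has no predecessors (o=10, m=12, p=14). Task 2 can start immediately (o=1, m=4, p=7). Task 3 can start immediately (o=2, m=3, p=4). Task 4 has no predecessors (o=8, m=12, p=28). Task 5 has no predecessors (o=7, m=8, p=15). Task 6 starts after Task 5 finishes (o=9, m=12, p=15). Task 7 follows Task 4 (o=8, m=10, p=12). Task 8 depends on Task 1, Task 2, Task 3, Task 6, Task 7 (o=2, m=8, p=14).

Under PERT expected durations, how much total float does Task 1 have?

12 hours

te_Task 1 = (10 + 4·12 + 14)/6 = 72/6 = 12
te_Task 2 = (1 + 4·4 + 7)/6 = 24/6 = 4
te_Task 3 = (2 + 4·3 + 4)/6 = 18/6 = 3
te_Task 4 = (8 + 4·12 + 28)/6 = 84/6 = 14
te_Task 5 = (7 + 4·8 + 15)/6 = 54/6 = 9
te_Task 6 = (9 + 4·12 + 15)/6 = 72/6 = 12
te_Task 7 = (8 + 4·10 + 12)/6 = 60/6 = 10
te_Task 8 = (2 + 4·8 + 14)/6 = 48/6 = 8

Forward pass:
ES_Task 1 = 0; EF_Task 1 = 12
ES_Task 2 = 0; EF_Task 2 = 4
ES_Task 3 = 0; EF_Task 3 = 3
ES_Task 4 = 0; EF_Task 4 = 14
ES_Task 5 = 0; EF_Task 5 = 9
ES_Task 6 = 9; EF_Task 6 = 9+12 = 21
ES_Task 7 = 14; EF_Task 7 = 14+10 = 24
ES_Task 8 = max(EF_Task 1=12, EF_Task 2=4, EF_Task 3=3, EF_Task 6=21, EF_Task 7=24) = 24; EF_Task 8 = 24+8 = 32
Expected project duration μ = 32 hours. Critical path: Task 4 → Task 7 → Task 8.

Backward pass:
LF_Task 8 = 32; LS_Task 8 = 32−8 = 24
LF_Task 7 = LS_Task 8 = 24; LS_Task 7 = 24−10 = 14
LF_Task 6 = LS_Task 8 = 24; LS_Task 6 = 24−12 = 12
LF_Task 5 = LS_Task 6 = 12; LS_Task 5 = 12−9 = 3
LF_Task 4 = LS_Task 7 = 14; LS_Task 4 = 14−14 = 0
LF_Task 3 = LS_Task 8 = 24; LS_Task 3 = 24−3 = 21
LF_Task 2 = LS_Task 8 = 24; LS_Task 2 = 24−4 = 20
LF_Task 1 = LS_Task 8 = 24; LS_Task 1 = 24−12 = 12
Slack_Task 1 = LS_Task 1 − ES_Task 1 = 12 − 0 = 12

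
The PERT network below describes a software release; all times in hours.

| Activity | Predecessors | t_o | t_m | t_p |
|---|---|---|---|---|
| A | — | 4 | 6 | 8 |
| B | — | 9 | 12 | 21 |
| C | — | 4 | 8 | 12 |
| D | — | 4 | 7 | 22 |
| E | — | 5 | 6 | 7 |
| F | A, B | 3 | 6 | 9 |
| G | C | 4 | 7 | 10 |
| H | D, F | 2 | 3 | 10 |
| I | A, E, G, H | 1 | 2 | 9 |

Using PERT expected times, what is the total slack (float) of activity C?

8 hours

te_A = (4 + 4·6 + 8)/6 = 36/6 = 6
te_B = (9 + 4·12 + 21)/6 = 78/6 = 13
te_C = (4 + 4·8 + 12)/6 = 48/6 = 8
te_D = (4 + 4·7 + 22)/6 = 54/6 = 9
te_E = (5 + 4·6 + 7)/6 = 36/6 = 6
te_F = (3 + 4·6 + 9)/6 = 36/6 = 6
te_G = (4 + 4·7 + 10)/6 = 42/6 = 7
te_H = (2 + 4·3 + 10)/6 = 24/6 = 4
te_I = (1 + 4·2 + 9)/6 = 18/6 = 3

Forward pass:
ES_A = 0; EF_A = 6
ES_B = 0; EF_B = 13
ES_C = 0; EF_C = 8
ES_D = 0; EF_D = 9
ES_E = 0; EF_E = 6
ES_F = max(EF_A=6, EF_B=13) = 13; EF_F = 13+6 = 19
ES_G = 8; EF_G = 8+7 = 15
ES_H = max(EF_D=9, EF_F=19) = 19; EF_H = 19+4 = 23
ES_I = max(EF_A=6, EF_E=6, EF_G=15, EF_H=23) = 23; EF_I = 23+3 = 26
Expected project duration μ = 26 hours. Critical path: B → F → H → I.

Backward pass:
LF_I = 26; LS_I = 26−3 = 23
LF_H = LS_I = 23; LS_H = 23−4 = 19
LF_G = LS_I = 23; LS_G = 23−7 = 16
LF_F = LS_H = 19; LS_F = 19−6 = 13
LF_E = LS_I = 23; LS_E = 23−6 = 17
LF_D = LS_H = 19; LS_D = 19−9 = 10
LF_C = LS_G = 16; LS_C = 16−8 = 8
LF_B = LS_F = 13; LS_B = 13−13 = 0
LF_A = min(LS_F=13, LS_I=23) = 13; LS_A = 13−6 = 7
Slack_C = LS_C − ES_C = 8 − 0 = 8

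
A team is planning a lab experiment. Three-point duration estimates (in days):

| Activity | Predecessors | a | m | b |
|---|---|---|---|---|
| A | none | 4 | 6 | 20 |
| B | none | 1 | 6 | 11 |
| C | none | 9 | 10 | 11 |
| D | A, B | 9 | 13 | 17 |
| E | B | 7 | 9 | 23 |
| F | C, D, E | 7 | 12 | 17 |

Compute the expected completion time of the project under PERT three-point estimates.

33 days

te_A = (4 + 4·6 + 20)/6 = 48/6 = 8
te_B = (1 + 4·6 + 11)/6 = 36/6 = 6
te_C = (9 + 4·10 + 11)/6 = 60/6 = 10
te_D = (9 + 4·13 + 17)/6 = 78/6 = 13
te_E = (7 + 4·9 + 23)/6 = 66/6 = 11
te_F = (7 + 4·12 + 17)/6 = 72/6 = 12

Forward pass:
ES_A = 0; EF_A = 8
ES_B = 0; EF_B = 6
ES_C = 0; EF_C = 10
ES_D = max(EF_A=8, EF_B=6) = 8; EF_D = 8+13 = 21
ES_E = 6; EF_E = 6+11 = 17
ES_F = max(EF_C=10, EF_D=21, EF_E=17) = 21; EF_F = 21+12 = 33
Expected project duration μ = 33 days. Critical path: A → D → F.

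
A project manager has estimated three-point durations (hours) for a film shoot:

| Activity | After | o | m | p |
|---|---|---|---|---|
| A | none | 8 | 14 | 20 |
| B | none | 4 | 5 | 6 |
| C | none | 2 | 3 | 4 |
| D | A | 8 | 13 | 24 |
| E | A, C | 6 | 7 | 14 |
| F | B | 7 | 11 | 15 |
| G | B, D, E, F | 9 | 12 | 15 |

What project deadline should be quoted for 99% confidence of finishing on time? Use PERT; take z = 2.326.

48.1 hours

te_A = (8 + 4·14 + 20)/6 = 84/6 = 14; σ²_A = ((20−8)/6)² = 4.000
te_B = (4 + 4·5 + 6)/6 = 30/6 = 5; σ²_B = ((6−4)/6)² = 0.111
te_C = (2 + 4·3 + 4)/6 = 18/6 = 3; σ²_C = ((4−2)/6)² = 0.111
te_D = (8 + 4·13 + 24)/6 = 84/6 = 14; σ²_D = ((24−8)/6)² = 7.111
te_E = (6 + 4·7 + 14)/6 = 48/6 = 8; σ²_E = ((14−6)/6)² = 1.778
te_F = (7 + 4·11 + 15)/6 = 66/6 = 11; σ²_F = ((15−7)/6)² = 1.778
te_G = (9 + 4·12 + 15)/6 = 72/6 = 12; σ²_G = ((15−9)/6)² = 1.000

Forward pass:
ES_A = 0; EF_A = 14
ES_B = 0; EF_B = 5
ES_C = 0; EF_C = 3
ES_D = 14; EF_D = 14+14 = 28
ES_E = max(EF_A=14, EF_C=3) = 14; EF_E = 14+8 = 22
ES_F = 5; EF_F = 5+11 = 16
ES_G = max(EF_B=5, EF_D=28, EF_E=22, EF_F=16) = 28; EF_G = 28+12 = 40
Expected project duration μ = 40 hours. Critical path: A → D → G.

Variance along critical path = 4.000 + 7.111 + 1.000 = 12.111; σ = 3.480 hours.
D = μ + z·σ = 40 + 2.326·3.480 = 48.1 hours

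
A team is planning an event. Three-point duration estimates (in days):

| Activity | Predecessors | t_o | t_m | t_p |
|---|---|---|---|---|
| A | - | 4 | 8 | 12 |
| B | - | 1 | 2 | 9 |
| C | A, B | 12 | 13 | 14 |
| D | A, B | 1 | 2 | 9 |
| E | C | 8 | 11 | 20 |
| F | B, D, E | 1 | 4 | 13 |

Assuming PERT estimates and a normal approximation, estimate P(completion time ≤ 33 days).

te_A = (4 + 4·8 + 12)/6 = 48/6 = 8; σ²_A = ((12−4)/6)² = 1.778
te_B = (1 + 4·2 + 9)/6 = 18/6 = 3; σ²_B = ((9−1)/6)² = 1.778
te_C = (12 + 4·13 + 14)/6 = 78/6 = 13; σ²_C = ((14−12)/6)² = 0.111
te_D = (1 + 4·2 + 9)/6 = 18/6 = 3; σ²_D = ((9−1)/6)² = 1.778
te_E = (8 + 4·11 + 20)/6 = 72/6 = 12; σ²_E = ((20−8)/6)² = 4.000
te_F = (1 + 4·4 + 13)/6 = 30/6 = 5; σ²_F = ((13−1)/6)² = 4.000

Forward pass:
ES_A = 0; EF_A = 8
ES_B = 0; EF_B = 3
ES_C = max(EF_A=8, EF_B=3) = 8; EF_C = 8+13 = 21
ES_D = max(EF_A=8, EF_B=3) = 8; EF_D = 8+3 = 11
ES_E = 21; EF_E = 21+12 = 33
ES_F = max(EF_B=3, EF_D=11, EF_E=33) = 33; EF_F = 33+5 = 38
Expected project duration μ = 38 days. Critical path: A → C → E → F.

Variance along critical path = 1.778 + 0.111 + 4.000 + 4.000 = 9.889; σ = √9.889 = 3.145 days.
Z = (33 − 38) / 3.145 = -1.590
P(T ≤ 33) = Φ(-1.590) ≈ 0.056

0.056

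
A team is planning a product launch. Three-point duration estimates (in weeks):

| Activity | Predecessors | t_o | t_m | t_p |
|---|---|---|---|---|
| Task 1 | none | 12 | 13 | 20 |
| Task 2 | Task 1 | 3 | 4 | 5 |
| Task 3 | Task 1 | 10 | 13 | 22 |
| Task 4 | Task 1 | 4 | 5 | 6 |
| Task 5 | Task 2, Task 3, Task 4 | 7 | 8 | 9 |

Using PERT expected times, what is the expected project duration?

te_Task 1 = (12 + 4·13 + 20)/6 = 84/6 = 14
te_Task 2 = (3 + 4·4 + 5)/6 = 24/6 = 4
te_Task 3 = (10 + 4·13 + 22)/6 = 84/6 = 14
te_Task 4 = (4 + 4·5 + 6)/6 = 30/6 = 5
te_Task 5 = (7 + 4·8 + 9)/6 = 48/6 = 8

Forward pass:
ES_Task 1 = 0; EF_Task 1 = 14
ES_Task 2 = 14; EF_Task 2 = 14+4 = 18
ES_Task 3 = 14; EF_Task 3 = 14+14 = 28
ES_Task 4 = 14; EF_Task 4 = 14+5 = 19
ES_Task 5 = max(EF_Task 2=18, EF_Task 3=28, EF_Task 4=19) = 28; EF_Task 5 = 28+8 = 36
Expected project duration μ = 36 weeks. Critical path: Task 1 → Task 3 → Task 5.

36 weeks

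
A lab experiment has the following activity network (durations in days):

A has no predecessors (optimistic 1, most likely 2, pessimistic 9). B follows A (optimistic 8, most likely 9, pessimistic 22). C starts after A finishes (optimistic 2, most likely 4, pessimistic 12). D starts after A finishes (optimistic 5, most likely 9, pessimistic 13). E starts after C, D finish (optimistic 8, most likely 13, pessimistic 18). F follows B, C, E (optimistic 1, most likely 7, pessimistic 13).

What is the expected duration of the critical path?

32 days

te_A = (1 + 4·2 + 9)/6 = 18/6 = 3
te_B = (8 + 4·9 + 22)/6 = 66/6 = 11
te_C = (2 + 4·4 + 12)/6 = 30/6 = 5
te_D = (5 + 4·9 + 13)/6 = 54/6 = 9
te_E = (8 + 4·13 + 18)/6 = 78/6 = 13
te_F = (1 + 4·7 + 13)/6 = 42/6 = 7

Forward pass:
ES_A = 0; EF_A = 3
ES_B = 3; EF_B = 3+11 = 14
ES_C = 3; EF_C = 3+5 = 8
ES_D = 3; EF_D = 3+9 = 12
ES_E = max(EF_C=8, EF_D=12) = 12; EF_E = 12+13 = 25
ES_F = max(EF_B=14, EF_C=8, EF_E=25) = 25; EF_F = 25+7 = 32
Expected project duration μ = 32 days. Critical path: A → D → E → F.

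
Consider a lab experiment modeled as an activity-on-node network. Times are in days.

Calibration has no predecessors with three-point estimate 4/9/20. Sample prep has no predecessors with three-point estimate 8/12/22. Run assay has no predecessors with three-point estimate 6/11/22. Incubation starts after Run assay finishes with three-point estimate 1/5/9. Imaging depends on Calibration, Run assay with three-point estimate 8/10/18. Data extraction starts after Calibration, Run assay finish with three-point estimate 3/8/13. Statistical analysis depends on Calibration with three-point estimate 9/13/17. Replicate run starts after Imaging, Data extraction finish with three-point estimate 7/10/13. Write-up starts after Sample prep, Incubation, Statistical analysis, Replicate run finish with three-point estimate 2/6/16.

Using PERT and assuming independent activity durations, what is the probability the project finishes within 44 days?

0.839

te_Calibration = (4 + 4·9 + 20)/6 = 60/6 = 10; σ²_Calibration = ((20−4)/6)² = 7.111
te_Sample prep = (8 + 4·12 + 22)/6 = 78/6 = 13; σ²_Sample prep = ((22−8)/6)² = 5.444
te_Run assay = (6 + 4·11 + 22)/6 = 72/6 = 12; σ²_Run assay = ((22−6)/6)² = 7.111
te_Incubation = (1 + 4·5 + 9)/6 = 30/6 = 5; σ²_Incubation = ((9−1)/6)² = 1.778
te_Imaging = (8 + 4·10 + 18)/6 = 66/6 = 11; σ²_Imaging = ((18−8)/6)² = 2.778
te_Data extraction = (3 + 4·8 + 13)/6 = 48/6 = 8; σ²_Data extraction = ((13−3)/6)² = 2.778
te_Statistical analysis = (9 + 4·13 + 17)/6 = 78/6 = 13; σ²_Statistical analysis = ((17−9)/6)² = 1.778
te_Replicate run = (7 + 4·10 + 13)/6 = 60/6 = 10; σ²_Replicate run = ((13−7)/6)² = 1.000
te_Write-up = (2 + 4·6 + 16)/6 = 42/6 = 7; σ²_Write-up = ((16−2)/6)² = 5.444

Forward pass:
ES_Calibration = 0; EF_Calibration = 10
ES_Sample prep = 0; EF_Sample prep = 13
ES_Run assay = 0; EF_Run assay = 12
ES_Incubation = 12; EF_Incubation = 12+5 = 17
ES_Imaging = max(EF_Calibration=10, EF_Run assay=12) = 12; EF_Imaging = 12+11 = 23
ES_Data extraction = max(EF_Calibration=10, EF_Run assay=12) = 12; EF_Data extraction = 12+8 = 20
ES_Statistical analysis = 10; EF_Statistical analysis = 10+13 = 23
ES_Replicate run = max(EF_Imaging=23, EF_Data extraction=20) = 23; EF_Replicate run = 23+10 = 33
ES_Write-up = max(EF_Sample prep=13, EF_Incubation=17, EF_Statistical analysis=23, EF_Replicate run=33) = 33; EF_Write-up = 33+7 = 40
Expected project duration μ = 40 days. Critical path: Run assay → Imaging → Replicate run → Write-up.

Variance along critical path = 7.111 + 2.778 + 1.000 + 5.444 = 16.333; σ = √16.333 = 4.041 days.
Z = (44 − 40) / 4.041 = 0.990
P(T ≤ 44) = Φ(0.990) ≈ 0.839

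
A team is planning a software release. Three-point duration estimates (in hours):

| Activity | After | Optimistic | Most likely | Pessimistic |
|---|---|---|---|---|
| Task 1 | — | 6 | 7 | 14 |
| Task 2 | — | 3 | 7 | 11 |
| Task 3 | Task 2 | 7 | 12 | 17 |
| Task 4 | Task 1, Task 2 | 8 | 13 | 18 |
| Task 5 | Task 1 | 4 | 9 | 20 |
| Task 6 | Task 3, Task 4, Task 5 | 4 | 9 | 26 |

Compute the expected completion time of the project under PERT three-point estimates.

te_Task 1 = (6 + 4·7 + 14)/6 = 48/6 = 8
te_Task 2 = (3 + 4·7 + 11)/6 = 42/6 = 7
te_Task 3 = (7 + 4·12 + 17)/6 = 72/6 = 12
te_Task 4 = (8 + 4·13 + 18)/6 = 78/6 = 13
te_Task 5 = (4 + 4·9 + 20)/6 = 60/6 = 10
te_Task 6 = (4 + 4·9 + 26)/6 = 66/6 = 11

Forward pass:
ES_Task 1 = 0; EF_Task 1 = 8
ES_Task 2 = 0; EF_Task 2 = 7
ES_Task 3 = 7; EF_Task 3 = 7+12 = 19
ES_Task 4 = max(EF_Task 1=8, EF_Task 2=7) = 8; EF_Task 4 = 8+13 = 21
ES_Task 5 = 8; EF_Task 5 = 8+10 = 18
ES_Task 6 = max(EF_Task 3=19, EF_Task 4=21, EF_Task 5=18) = 21; EF_Task 6 = 21+11 = 32
Expected project duration μ = 32 hours. Critical path: Task 1 → Task 4 → Task 6.

32 hours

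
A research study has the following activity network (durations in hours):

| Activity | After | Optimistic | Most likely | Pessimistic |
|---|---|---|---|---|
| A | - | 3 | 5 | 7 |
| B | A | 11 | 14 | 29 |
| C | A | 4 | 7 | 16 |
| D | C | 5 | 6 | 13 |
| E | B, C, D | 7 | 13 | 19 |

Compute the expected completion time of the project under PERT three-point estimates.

34 hours

te_A = (3 + 4·5 + 7)/6 = 30/6 = 5
te_B = (11 + 4·14 + 29)/6 = 96/6 = 16
te_C = (4 + 4·7 + 16)/6 = 48/6 = 8
te_D = (5 + 4·6 + 13)/6 = 42/6 = 7
te_E = (7 + 4·13 + 19)/6 = 78/6 = 13

Forward pass:
ES_A = 0; EF_A = 5
ES_B = 5; EF_B = 5+16 = 21
ES_C = 5; EF_C = 5+8 = 13
ES_D = 13; EF_D = 13+7 = 20
ES_E = max(EF_B=21, EF_C=13, EF_D=20) = 21; EF_E = 21+13 = 34
Expected project duration μ = 34 hours. Critical path: A → B → E.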